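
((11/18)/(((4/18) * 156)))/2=11/1248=0.01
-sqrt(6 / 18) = -sqrt(3) / 3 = -0.58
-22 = -22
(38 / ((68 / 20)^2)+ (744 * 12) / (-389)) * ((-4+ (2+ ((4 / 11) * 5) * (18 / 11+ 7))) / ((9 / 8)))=-29321955488 / 122426469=-239.51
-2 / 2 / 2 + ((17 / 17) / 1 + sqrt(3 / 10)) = 1 / 2 + sqrt(30) / 10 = 1.05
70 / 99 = 0.71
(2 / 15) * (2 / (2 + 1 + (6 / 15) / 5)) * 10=200 / 231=0.87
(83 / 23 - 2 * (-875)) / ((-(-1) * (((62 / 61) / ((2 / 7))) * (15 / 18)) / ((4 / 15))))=157.74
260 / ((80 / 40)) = 130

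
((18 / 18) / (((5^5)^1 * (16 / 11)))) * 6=33 / 25000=0.00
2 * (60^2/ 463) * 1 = 7200/ 463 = 15.55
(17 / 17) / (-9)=-1 / 9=-0.11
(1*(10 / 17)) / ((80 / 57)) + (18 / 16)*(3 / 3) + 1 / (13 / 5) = 1705 / 884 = 1.93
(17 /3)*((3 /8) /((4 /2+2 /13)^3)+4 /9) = 12950311 /4741632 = 2.73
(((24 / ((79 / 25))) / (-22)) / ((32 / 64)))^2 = 360000 / 755161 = 0.48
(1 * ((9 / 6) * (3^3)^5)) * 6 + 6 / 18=387420490 / 3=129140163.33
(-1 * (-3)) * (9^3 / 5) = 2187 / 5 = 437.40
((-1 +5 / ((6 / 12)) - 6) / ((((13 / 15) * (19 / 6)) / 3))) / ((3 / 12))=3240 / 247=13.12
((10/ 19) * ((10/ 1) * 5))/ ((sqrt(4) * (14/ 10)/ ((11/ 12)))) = 6875/ 798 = 8.62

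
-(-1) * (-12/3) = -4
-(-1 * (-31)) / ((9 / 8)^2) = -1984 / 81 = -24.49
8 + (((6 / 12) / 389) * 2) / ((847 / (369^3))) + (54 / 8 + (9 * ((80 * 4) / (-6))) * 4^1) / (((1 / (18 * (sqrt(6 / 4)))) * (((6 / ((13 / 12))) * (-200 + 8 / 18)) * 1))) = 895401 * sqrt(6) / 57472 + 52879273 / 329483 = 198.65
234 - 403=-169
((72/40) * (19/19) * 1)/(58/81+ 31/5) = 0.26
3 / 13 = 0.23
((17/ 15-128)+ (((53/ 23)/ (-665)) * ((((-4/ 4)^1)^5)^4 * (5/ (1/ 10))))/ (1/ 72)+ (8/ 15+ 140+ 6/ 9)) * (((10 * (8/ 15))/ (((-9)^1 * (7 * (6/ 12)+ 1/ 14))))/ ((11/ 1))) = -272912/ 9734175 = -0.03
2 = 2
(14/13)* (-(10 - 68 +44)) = 196/13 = 15.08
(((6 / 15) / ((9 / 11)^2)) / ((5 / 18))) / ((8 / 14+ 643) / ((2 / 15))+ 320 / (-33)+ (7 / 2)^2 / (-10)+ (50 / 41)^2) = 0.00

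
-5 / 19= -0.26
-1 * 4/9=-4/9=-0.44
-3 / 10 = -0.30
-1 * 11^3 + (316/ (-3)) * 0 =-1331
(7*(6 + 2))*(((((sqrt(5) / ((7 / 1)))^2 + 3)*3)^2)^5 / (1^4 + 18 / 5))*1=15549213186692759482835927040 / 262174589263582289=59308620375.33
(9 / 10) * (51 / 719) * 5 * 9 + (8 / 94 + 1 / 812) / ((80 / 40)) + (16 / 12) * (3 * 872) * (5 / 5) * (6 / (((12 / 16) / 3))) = 4594260520973 / 54879832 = 83714.92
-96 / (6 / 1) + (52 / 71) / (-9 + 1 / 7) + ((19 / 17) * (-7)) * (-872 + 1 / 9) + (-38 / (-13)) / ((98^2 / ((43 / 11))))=1573651084359703 / 231243570558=6805.17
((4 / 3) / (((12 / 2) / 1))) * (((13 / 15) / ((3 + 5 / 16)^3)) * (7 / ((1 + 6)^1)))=106496 / 20098395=0.01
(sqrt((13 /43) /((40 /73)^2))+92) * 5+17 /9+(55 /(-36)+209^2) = 73 * sqrt(559) /344+1589089 /36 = 44146.38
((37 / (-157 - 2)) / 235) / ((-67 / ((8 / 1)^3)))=18944 / 2503455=0.01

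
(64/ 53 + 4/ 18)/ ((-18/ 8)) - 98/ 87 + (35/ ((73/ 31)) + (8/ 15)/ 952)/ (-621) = -222108605276/ 124373125485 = -1.79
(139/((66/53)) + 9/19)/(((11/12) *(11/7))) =1967938/25289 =77.82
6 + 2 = 8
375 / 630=25 / 42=0.60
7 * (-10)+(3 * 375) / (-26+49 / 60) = -173270 / 1511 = -114.67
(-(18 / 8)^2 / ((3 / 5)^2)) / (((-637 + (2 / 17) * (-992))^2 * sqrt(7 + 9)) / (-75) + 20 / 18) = 14630625 / 31520054048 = 0.00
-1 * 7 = -7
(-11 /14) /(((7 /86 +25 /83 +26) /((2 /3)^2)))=-157036 /11864097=-0.01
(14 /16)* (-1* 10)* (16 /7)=-20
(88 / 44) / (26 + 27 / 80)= 160 / 2107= 0.08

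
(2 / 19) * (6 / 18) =2 / 57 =0.04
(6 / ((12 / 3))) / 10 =0.15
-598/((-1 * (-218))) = -299/109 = -2.74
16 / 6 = 8 / 3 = 2.67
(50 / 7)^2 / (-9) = -2500 / 441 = -5.67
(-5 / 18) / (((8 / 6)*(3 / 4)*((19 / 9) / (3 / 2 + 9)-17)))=21 / 1270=0.02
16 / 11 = 1.45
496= 496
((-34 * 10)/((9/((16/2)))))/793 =-2720/7137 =-0.38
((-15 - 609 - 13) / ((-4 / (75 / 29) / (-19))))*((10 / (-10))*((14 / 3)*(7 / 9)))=14826175 / 522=28402.63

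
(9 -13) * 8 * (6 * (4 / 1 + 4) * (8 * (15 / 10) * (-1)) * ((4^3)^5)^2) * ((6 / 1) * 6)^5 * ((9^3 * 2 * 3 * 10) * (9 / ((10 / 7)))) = 354082149943068022372259851753488384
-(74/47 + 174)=-8252/47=-175.57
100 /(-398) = -50 /199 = -0.25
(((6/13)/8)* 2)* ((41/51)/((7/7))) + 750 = 331541/442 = 750.09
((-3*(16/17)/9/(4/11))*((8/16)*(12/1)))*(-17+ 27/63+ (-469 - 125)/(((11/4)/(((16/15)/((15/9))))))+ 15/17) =40298632/50575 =796.81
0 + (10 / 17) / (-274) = -5 / 2329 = -0.00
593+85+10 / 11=7468 / 11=678.91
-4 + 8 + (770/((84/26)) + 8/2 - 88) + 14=517/3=172.33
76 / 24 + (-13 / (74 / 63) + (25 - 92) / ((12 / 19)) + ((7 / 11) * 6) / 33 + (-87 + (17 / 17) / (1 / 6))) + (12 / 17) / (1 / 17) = -9824429 / 53724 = -182.87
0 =0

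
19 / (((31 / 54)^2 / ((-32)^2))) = 56733696 / 961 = 59036.10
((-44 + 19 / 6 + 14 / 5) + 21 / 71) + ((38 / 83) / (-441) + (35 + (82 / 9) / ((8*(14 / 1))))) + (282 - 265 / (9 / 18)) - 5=-8858738383 / 34650840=-255.66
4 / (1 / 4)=16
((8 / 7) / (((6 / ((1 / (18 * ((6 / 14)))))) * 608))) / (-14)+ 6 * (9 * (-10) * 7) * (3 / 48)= -81443881 / 344736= -236.25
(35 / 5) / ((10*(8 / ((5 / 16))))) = 7 / 256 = 0.03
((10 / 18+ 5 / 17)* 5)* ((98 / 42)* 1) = 4550 / 459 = 9.91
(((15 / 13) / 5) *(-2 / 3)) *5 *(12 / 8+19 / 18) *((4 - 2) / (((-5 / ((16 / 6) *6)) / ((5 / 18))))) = 3680 / 1053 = 3.49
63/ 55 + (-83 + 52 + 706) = 37188/ 55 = 676.15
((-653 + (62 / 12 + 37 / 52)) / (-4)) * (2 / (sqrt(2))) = 100951 * sqrt(2) / 624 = 228.79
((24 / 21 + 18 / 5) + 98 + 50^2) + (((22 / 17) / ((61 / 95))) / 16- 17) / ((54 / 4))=10197488071 / 3919860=2601.49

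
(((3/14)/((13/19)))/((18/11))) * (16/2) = 418/273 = 1.53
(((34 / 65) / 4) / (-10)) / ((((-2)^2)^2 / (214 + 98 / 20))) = -37213 / 208000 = -0.18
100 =100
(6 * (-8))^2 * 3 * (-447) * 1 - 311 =-3089975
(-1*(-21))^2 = 441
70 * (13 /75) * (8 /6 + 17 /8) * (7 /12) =52871 /2160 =24.48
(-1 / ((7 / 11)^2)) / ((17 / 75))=-9075 / 833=-10.89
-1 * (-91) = 91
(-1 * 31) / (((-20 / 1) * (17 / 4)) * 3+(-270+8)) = 31 / 517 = 0.06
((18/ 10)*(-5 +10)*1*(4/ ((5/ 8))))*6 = 1728/ 5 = 345.60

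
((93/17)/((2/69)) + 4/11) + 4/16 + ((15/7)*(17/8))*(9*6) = 1139463/2618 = 435.24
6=6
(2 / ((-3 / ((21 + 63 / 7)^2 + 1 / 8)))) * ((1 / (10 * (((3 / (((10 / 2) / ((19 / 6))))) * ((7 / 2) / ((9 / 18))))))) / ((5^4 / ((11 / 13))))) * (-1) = 4169 / 682500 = 0.01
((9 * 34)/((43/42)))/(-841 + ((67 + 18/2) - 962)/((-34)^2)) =-7428456/20921263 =-0.36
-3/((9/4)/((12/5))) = -16/5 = -3.20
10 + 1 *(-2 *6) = -2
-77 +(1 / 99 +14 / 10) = -37417 / 495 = -75.59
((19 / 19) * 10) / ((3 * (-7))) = -0.48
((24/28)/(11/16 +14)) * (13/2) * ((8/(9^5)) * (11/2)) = 9152/32378535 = 0.00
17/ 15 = 1.13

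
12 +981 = 993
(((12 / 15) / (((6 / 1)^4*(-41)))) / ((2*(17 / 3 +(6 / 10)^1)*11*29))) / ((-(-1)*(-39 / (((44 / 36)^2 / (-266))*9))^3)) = -161051 / 19648514362842808200576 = -0.00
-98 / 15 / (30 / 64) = -3136 / 225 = -13.94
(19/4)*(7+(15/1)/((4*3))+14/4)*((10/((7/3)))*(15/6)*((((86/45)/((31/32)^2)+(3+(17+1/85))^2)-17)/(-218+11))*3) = -192074447531/57489903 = -3341.01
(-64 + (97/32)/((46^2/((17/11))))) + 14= -37239951/744832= -50.00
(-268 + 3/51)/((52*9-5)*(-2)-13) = 4555/15963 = 0.29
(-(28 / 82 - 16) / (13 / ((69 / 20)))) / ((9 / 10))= 2461 / 533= 4.62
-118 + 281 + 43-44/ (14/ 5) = 1332/ 7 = 190.29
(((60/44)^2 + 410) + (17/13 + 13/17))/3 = 3689651/26741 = 137.98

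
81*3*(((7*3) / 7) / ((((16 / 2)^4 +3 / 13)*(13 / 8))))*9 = 52488 / 53251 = 0.99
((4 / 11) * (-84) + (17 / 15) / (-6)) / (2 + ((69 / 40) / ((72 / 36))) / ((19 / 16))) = -578113 / 51282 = -11.27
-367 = -367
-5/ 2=-2.50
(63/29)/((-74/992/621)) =-19405008/1073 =-18084.82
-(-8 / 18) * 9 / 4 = 1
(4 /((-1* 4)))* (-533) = 533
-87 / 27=-29 / 9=-3.22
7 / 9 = 0.78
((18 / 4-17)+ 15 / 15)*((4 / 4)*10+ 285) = -6785 / 2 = -3392.50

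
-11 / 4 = -2.75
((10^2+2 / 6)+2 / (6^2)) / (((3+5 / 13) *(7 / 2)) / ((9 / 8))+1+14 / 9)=23491 / 3062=7.67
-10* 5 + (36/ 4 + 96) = 55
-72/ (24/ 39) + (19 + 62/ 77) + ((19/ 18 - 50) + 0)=-202549/ 1386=-146.14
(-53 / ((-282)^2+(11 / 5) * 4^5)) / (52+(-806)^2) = -265 / 265647028192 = -0.00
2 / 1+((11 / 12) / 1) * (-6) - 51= -109 / 2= -54.50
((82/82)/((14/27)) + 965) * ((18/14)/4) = 121833/392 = 310.80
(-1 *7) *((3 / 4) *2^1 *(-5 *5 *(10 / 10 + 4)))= 2625 / 2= 1312.50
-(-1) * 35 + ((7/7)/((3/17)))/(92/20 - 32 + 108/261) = 34.79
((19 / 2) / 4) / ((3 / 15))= 95 / 8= 11.88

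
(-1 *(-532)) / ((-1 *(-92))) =133 / 23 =5.78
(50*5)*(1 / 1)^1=250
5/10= 1/2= 0.50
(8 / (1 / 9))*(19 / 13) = 1368 / 13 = 105.23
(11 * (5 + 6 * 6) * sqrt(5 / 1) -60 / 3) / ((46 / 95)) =-950 / 23 + 42845 * sqrt(5) / 46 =2041.40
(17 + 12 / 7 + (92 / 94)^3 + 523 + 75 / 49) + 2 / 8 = 11078822931 / 20349308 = 544.43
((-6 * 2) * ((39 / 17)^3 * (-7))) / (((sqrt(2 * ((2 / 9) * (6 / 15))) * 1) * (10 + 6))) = 3737097 * sqrt(10) / 78608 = 150.34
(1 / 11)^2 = 1 / 121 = 0.01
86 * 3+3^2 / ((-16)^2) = 66057 / 256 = 258.04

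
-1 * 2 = -2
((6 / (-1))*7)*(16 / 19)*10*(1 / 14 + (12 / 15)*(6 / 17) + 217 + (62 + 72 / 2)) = -36026016 / 323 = -111535.65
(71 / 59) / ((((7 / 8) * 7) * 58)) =0.00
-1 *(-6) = 6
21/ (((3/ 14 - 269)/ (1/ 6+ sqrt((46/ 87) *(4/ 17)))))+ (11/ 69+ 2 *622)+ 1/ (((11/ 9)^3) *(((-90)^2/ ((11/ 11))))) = 1244.12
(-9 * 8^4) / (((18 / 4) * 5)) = -8192 / 5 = -1638.40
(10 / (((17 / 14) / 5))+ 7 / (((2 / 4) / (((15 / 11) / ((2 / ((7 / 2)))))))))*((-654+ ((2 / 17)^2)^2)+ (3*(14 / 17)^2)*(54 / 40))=-48574.08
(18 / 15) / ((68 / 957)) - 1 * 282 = -45069 / 170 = -265.11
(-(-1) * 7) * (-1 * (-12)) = 84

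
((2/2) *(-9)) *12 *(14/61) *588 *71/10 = -31561488/305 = -103480.29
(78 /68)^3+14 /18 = 808999 /353736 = 2.29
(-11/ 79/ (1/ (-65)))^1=715/ 79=9.05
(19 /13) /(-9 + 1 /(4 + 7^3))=-0.16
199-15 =184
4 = 4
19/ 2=9.50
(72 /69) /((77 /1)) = 24 /1771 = 0.01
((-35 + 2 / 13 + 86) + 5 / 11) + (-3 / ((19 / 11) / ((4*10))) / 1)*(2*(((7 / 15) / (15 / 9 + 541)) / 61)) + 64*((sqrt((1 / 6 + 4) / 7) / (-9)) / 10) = 316464528 / 6132269 -16*sqrt(42) / 189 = 51.06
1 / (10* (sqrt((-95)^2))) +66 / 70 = 6277 / 6650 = 0.94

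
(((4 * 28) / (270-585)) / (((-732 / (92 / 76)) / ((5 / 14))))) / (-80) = -23 / 8762040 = -0.00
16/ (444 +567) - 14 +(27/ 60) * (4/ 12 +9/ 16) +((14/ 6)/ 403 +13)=-75001463/ 130378560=-0.58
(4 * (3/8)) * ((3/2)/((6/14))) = 21/4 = 5.25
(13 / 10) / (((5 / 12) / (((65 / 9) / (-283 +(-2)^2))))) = -338 / 4185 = -0.08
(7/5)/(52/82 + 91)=287/18785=0.02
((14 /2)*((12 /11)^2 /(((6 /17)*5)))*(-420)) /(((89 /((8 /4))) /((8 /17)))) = -20.97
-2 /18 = -1 /9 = -0.11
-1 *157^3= -3869893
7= 7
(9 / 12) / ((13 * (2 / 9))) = 27 / 104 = 0.26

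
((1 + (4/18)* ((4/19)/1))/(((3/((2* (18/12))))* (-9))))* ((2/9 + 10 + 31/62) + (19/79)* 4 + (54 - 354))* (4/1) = 146774630/1094229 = 134.14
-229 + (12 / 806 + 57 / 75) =-2299368 / 10075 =-228.23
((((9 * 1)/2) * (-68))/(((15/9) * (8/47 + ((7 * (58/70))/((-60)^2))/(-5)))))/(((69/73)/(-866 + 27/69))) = 376239246732000/380158973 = 989689.24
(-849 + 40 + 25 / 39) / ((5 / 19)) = -598994 / 195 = -3071.76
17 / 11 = 1.55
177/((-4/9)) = -398.25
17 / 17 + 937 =938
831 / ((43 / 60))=49860 / 43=1159.53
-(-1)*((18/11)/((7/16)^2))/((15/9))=13824/2695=5.13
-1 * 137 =-137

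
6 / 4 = 3 / 2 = 1.50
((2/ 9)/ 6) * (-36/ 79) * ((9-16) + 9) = -8/ 237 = -0.03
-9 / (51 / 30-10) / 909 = 10 / 8383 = 0.00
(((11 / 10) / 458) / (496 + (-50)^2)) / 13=11 / 178381840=0.00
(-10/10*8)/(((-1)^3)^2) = -8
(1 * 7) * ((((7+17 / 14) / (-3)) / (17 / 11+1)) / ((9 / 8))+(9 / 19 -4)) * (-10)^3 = 31377.33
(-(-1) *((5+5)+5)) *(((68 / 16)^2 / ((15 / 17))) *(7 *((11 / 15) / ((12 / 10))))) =378301 / 288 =1313.55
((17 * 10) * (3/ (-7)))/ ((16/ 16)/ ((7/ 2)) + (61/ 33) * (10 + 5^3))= -5610/ 19237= -0.29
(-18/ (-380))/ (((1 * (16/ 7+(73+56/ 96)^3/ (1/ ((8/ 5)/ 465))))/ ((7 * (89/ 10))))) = 197108478/ 91718565271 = 0.00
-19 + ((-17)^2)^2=83502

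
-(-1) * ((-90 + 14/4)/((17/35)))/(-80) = 1211/544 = 2.23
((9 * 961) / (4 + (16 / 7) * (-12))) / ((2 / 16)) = -121086 / 41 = -2953.32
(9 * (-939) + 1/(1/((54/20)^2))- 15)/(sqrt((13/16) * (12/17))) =-21689 * sqrt(663)/50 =-11169.31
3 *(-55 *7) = -1155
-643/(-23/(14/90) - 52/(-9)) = 40509/8951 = 4.53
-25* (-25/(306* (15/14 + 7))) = 4375/17289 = 0.25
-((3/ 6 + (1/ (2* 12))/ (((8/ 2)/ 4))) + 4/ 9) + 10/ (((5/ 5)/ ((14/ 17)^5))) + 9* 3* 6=16847635481/ 102229704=164.80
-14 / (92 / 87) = -609 / 46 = -13.24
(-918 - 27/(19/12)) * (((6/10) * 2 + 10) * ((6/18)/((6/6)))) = -331632/95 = -3490.86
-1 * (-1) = 1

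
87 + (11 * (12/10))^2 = 261.24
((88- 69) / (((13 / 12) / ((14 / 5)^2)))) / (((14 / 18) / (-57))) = -3274992 / 325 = -10076.90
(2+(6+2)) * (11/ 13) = 110/ 13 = 8.46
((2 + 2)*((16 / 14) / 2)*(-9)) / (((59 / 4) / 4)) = -2304 / 413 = -5.58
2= 2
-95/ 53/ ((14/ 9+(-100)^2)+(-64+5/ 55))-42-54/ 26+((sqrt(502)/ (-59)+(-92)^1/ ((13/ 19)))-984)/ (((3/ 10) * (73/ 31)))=-18582451589164/ 11419279989-310 * sqrt(502)/ 12921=-1627.83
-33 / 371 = -0.09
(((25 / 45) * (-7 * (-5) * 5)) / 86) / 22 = 875 / 17028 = 0.05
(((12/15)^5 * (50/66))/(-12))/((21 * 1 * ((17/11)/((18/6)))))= -256/133875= -0.00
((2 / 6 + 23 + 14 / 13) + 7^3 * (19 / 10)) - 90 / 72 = 526391 / 780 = 674.86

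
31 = 31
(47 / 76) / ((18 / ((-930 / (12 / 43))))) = -313255 / 2736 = -114.49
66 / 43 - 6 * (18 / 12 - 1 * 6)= 1227 / 43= 28.53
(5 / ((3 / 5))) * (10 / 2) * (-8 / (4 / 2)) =-500 / 3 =-166.67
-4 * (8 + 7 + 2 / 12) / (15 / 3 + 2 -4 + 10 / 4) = -364 / 33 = -11.03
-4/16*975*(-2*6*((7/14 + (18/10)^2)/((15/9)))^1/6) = 21879/20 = 1093.95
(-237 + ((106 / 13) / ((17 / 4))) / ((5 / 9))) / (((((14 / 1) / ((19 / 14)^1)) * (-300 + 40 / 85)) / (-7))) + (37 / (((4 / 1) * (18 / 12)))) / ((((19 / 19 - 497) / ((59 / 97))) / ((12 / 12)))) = -674661379 / 1257166560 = -0.54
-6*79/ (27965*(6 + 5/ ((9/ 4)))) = -2133/ 1034705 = -0.00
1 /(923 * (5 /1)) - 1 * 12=-55379 /4615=-12.00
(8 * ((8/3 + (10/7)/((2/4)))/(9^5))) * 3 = 928/413343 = 0.00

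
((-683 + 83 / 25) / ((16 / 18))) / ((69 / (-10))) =12744 / 115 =110.82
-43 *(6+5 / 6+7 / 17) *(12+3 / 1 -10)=-158885 / 102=-1557.70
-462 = -462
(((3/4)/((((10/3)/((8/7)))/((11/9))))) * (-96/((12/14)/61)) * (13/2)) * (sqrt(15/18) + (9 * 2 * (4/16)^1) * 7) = -2198196/5-34892 * sqrt(30)/15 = -452379.96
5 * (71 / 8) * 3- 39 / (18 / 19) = 2207 / 24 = 91.96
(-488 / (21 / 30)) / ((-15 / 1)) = 976 / 21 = 46.48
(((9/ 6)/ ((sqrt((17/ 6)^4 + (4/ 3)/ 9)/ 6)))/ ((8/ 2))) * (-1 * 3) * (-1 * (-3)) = -729 * sqrt(83713)/ 83713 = -2.52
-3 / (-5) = 0.60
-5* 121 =-605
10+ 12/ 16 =43/ 4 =10.75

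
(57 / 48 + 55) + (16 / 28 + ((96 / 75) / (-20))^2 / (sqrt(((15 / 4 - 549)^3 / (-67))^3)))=2195456*sqrt(146127) / 771078073991482828125 + 6357 / 112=56.76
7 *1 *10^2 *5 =3500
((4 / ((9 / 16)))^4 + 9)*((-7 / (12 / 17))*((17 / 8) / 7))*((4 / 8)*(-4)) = 4865680585 / 314928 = 15450.14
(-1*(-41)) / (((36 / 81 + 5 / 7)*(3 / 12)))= 10332 / 73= 141.53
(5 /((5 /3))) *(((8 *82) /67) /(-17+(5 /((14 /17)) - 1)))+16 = 151472 /11189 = 13.54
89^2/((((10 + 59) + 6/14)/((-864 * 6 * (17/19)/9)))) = -30163168/513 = -58797.60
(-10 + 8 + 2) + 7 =7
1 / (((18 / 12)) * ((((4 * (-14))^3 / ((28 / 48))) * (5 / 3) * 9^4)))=-1 / 4938071040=-0.00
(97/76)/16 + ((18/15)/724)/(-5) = 437101/5502400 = 0.08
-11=-11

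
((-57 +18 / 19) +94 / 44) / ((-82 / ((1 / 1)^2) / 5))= 112685 / 34276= 3.29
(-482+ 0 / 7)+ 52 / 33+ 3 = -15755 / 33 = -477.42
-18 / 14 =-9 / 7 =-1.29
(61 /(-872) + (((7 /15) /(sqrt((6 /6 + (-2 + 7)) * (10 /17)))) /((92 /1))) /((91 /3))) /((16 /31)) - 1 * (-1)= 31 * sqrt(255) /2870400 + 12061 /13952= 0.86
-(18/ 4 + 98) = -205/ 2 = -102.50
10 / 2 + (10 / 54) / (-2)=265 / 54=4.91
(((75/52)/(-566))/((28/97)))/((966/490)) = -12125/2707744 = -0.00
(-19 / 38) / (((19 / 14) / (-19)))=7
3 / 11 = 0.27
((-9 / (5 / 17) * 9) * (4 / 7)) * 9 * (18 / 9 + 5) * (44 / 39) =-727056 / 65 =-11185.48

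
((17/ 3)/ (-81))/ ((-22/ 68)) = 578/ 2673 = 0.22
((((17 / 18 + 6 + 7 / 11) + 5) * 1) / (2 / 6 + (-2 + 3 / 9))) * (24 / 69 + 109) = -1031.76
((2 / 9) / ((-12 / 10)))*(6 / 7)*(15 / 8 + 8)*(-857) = 338515 / 252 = 1343.31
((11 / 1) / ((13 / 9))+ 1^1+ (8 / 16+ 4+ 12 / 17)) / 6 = 6109 / 2652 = 2.30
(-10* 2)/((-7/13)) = 260/7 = 37.14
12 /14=6 /7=0.86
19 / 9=2.11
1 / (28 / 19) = 19 / 28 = 0.68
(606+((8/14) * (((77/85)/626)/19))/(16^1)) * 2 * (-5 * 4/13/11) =-2450639771/14457157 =-169.51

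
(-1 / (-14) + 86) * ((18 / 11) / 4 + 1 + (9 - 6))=116885 / 308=379.50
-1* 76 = -76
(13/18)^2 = 169/324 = 0.52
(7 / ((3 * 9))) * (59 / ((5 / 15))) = 413 / 9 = 45.89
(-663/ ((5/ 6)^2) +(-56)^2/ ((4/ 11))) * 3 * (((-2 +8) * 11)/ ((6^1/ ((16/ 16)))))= 253086.24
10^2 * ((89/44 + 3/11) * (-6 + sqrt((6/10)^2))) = -13635/11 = -1239.55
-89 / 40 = -2.22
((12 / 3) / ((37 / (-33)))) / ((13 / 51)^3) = -17509932 / 81289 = -215.40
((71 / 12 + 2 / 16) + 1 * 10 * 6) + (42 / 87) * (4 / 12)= 15359 / 232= 66.20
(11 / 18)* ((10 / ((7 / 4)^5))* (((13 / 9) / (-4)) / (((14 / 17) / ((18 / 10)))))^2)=8596016 / 37059435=0.23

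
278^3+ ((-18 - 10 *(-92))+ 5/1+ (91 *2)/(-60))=644575679/30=21485855.97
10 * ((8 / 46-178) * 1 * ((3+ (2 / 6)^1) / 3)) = -409000 / 207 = -1975.85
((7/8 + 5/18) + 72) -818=-53629/72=-744.85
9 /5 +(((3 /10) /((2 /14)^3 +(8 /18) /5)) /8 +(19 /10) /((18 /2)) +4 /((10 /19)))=2044477 /204048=10.02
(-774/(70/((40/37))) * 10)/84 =-2580/1813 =-1.42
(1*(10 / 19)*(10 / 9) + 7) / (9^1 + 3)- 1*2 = -2807 / 2052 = -1.37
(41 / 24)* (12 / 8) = 41 / 16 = 2.56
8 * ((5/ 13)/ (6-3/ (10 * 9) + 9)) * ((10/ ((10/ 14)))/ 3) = 0.96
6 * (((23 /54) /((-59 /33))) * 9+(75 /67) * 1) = -6.15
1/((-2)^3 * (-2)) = 1/16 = 0.06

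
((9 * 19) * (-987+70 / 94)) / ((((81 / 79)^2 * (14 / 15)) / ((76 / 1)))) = -13063105.35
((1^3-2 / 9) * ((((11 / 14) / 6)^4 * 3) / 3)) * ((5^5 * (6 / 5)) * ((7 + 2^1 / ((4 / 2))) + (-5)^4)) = 1930781875 / 3556224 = 542.93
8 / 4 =2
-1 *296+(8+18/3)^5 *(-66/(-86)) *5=88728232/43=2063447.26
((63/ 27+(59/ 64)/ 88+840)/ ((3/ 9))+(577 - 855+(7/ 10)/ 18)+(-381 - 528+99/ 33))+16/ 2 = 342415261/ 253440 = 1351.07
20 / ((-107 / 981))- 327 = -54609 / 107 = -510.36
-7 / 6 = -1.17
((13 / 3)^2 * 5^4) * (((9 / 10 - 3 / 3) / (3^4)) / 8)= -21125 / 11664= -1.81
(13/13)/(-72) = -1/72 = -0.01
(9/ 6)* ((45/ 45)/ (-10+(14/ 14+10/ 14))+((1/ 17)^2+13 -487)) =-23841459/ 33524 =-711.18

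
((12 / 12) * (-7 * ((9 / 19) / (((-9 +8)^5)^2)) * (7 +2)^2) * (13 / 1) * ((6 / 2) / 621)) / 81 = -91 / 437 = -0.21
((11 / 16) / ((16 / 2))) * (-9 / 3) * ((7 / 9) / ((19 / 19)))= -77 / 384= -0.20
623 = 623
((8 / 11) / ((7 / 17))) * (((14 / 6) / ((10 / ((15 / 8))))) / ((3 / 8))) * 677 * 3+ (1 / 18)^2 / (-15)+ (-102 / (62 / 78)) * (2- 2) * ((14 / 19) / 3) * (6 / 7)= 223734949 / 53460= 4185.09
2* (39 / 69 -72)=-142.87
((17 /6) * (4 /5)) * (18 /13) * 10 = 31.38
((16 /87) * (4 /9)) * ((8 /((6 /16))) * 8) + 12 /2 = 46862 /2349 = 19.95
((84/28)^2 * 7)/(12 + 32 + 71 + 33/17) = 153/284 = 0.54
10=10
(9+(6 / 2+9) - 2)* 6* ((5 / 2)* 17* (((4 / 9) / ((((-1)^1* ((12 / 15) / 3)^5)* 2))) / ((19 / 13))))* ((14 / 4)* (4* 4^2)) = -1957921875 / 16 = -122370117.19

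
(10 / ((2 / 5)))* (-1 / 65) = -5 / 13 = -0.38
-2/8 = -1/4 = -0.25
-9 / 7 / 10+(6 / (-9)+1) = 43 / 210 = 0.20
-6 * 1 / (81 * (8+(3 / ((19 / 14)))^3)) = -6859 / 1740960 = -0.00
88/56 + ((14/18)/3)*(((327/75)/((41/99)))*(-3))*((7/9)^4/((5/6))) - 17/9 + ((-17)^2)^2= 6552635788823/78458625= 83517.09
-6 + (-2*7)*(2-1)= -20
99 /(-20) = -99 /20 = -4.95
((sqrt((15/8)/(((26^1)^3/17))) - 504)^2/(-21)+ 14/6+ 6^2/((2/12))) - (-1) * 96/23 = -11871.45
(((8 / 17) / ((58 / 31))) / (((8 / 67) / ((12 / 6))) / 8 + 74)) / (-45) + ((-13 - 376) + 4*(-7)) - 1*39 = -456.00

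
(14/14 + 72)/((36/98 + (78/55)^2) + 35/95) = 205588075/7736329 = 26.57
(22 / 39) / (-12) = -11 / 234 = -0.05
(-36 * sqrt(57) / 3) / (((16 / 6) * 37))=-9 * sqrt(57) / 74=-0.92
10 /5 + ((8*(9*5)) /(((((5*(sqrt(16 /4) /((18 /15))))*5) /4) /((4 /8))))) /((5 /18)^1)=8026 /125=64.21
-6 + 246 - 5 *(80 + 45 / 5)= -205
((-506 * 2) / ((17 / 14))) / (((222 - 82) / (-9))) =4554 / 85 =53.58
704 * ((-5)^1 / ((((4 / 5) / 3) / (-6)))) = 79200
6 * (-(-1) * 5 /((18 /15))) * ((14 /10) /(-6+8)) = 35 /2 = 17.50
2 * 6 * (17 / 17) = 12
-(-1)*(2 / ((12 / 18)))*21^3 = 27783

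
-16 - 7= -23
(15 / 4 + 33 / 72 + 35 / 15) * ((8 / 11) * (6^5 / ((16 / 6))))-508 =147016 / 11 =13365.09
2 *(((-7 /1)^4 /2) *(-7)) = -16807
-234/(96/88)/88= -39/16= -2.44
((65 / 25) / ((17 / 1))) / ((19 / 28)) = 364 / 1615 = 0.23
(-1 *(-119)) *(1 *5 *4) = 2380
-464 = -464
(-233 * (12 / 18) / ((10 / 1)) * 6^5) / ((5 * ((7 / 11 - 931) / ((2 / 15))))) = 2214432 / 639625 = 3.46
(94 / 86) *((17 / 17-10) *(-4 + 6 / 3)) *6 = 5076 / 43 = 118.05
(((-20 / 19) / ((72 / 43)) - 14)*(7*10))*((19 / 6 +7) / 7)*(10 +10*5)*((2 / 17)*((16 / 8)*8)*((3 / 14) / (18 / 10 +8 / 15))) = -244146400 / 15827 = -15425.94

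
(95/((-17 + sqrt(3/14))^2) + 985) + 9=45220 *sqrt(42)/16345849 + 16253159076/16345849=994.35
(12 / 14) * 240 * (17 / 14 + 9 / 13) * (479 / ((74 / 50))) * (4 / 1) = 11967336000 / 23569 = 507757.48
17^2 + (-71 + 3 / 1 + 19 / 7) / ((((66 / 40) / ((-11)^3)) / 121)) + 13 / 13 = 133824830 / 21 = 6372610.95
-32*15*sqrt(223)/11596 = -120*sqrt(223)/2899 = -0.62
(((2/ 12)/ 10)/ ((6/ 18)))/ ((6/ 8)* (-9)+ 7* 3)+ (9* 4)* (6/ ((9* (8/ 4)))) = 3421/ 285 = 12.00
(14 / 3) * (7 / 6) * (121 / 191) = 5929 / 1719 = 3.45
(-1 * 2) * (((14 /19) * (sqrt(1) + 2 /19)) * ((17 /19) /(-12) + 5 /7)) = -1.04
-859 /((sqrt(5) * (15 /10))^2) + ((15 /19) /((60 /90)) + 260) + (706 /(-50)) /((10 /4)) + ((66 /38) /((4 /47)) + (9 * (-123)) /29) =400231309 /2479500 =161.42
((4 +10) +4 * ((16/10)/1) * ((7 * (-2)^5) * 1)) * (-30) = 42588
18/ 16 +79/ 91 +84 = 62603/ 728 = 85.99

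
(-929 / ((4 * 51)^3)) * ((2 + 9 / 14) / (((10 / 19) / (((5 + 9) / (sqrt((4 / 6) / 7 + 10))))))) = -653087 * sqrt(1113) / 8999043840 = -0.00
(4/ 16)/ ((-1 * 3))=-1/ 12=-0.08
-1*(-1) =1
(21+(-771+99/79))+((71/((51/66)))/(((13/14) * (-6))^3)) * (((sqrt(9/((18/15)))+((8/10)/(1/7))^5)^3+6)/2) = -107880523405436565916813447099/2431195587158203125 - 158692169985565144159 * sqrt(30)/13130507812500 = -44439641326.15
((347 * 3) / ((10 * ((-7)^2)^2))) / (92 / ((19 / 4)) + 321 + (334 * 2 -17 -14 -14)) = 19779 / 439479040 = 0.00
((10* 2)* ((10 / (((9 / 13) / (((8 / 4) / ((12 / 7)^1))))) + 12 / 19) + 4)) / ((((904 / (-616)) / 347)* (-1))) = 5889401980 / 57969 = 101595.71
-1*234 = -234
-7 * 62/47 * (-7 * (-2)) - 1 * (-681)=25931/47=551.72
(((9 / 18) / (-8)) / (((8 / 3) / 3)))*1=-9 / 128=-0.07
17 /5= 3.40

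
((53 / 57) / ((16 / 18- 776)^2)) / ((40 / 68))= 24327 / 9246269440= 0.00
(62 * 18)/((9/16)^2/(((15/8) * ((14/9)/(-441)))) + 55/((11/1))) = -357120/13709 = -26.05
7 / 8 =0.88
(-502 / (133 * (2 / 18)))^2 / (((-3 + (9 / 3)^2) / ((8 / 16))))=1701027 / 17689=96.16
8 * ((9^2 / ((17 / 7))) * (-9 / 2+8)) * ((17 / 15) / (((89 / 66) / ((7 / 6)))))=407484 / 445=915.69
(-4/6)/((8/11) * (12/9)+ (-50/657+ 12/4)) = -4818/28139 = -0.17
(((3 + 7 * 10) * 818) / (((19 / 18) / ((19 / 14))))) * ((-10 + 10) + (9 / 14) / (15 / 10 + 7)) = 4836834 / 833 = 5806.52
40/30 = 4/3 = 1.33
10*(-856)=-8560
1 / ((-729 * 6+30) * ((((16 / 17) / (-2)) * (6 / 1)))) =17 / 208512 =0.00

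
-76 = -76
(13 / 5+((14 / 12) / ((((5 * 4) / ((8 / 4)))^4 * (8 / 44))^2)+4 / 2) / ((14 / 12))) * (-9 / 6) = -6.47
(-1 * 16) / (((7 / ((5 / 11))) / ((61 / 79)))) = -4880 / 6083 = -0.80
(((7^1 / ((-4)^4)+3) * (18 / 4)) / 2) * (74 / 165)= 3.05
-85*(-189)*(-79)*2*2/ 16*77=-97723395/ 4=-24430848.75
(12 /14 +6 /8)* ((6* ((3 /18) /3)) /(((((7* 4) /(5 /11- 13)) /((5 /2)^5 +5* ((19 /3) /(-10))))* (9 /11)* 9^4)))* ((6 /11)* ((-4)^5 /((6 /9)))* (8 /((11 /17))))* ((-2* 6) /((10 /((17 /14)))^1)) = -1929437984 /30255687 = -63.77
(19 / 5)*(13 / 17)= 247 / 85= 2.91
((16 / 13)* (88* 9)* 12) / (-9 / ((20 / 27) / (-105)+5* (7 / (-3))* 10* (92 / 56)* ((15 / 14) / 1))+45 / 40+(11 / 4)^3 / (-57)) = 971331305472 / 66760967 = 14549.39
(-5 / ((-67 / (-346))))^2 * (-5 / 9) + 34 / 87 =-433512622 / 1171629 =-370.01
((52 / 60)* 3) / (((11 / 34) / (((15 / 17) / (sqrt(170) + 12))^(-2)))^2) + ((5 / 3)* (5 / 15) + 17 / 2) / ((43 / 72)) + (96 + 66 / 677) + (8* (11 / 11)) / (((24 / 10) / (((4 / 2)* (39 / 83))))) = 6305891626112* sqrt(170) / 10209375 + 595986157835915208154 / 74004073790625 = 16106685.25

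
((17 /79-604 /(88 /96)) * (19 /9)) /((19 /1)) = -73.19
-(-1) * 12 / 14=6 / 7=0.86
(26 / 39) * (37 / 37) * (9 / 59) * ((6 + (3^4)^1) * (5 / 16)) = 1305 / 472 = 2.76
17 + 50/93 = 17.54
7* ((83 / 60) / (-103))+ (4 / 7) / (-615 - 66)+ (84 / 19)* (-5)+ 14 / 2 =-945347757 / 62193460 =-15.20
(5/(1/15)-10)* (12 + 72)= 5460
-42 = -42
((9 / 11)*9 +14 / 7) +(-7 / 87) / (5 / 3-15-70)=746827 / 79750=9.36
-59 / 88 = -0.67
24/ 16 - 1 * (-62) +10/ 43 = 5481/ 86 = 63.73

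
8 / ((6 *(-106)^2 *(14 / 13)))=13 / 117978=0.00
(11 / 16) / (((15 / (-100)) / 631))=-34705 / 12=-2892.08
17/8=2.12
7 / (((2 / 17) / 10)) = 595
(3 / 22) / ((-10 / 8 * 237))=-2 / 4345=-0.00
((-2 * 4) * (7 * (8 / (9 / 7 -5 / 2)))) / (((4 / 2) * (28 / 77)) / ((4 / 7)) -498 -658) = -0.32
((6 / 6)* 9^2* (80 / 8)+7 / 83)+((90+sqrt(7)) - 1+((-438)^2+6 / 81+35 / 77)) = sqrt(7)+4751322803 / 24651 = 192746.26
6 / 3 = 2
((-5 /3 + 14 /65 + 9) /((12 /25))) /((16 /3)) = 115 /39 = 2.95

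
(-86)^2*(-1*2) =-14792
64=64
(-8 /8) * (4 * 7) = -28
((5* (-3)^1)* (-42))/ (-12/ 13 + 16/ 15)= 4387.50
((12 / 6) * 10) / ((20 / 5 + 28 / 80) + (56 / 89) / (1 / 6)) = 35600 / 14463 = 2.46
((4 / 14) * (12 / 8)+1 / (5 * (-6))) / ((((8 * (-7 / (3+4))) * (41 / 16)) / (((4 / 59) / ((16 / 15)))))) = -83 / 67732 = -0.00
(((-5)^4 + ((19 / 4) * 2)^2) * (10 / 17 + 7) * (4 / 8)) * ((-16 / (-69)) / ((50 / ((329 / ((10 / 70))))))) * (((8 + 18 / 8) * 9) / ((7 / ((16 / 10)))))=29870230446 / 48875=611155.61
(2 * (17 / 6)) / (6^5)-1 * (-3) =70001 / 23328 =3.00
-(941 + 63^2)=-4910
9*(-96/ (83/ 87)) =-75168/ 83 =-905.64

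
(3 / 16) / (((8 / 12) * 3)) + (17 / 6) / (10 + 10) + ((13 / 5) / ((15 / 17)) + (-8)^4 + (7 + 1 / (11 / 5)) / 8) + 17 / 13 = 1407607891 / 343200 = 4101.42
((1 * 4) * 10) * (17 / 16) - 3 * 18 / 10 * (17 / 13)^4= 7628291 / 285610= 26.71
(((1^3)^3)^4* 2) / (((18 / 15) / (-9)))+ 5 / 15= -44 / 3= -14.67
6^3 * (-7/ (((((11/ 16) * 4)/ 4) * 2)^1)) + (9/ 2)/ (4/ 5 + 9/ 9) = -24137/ 22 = -1097.14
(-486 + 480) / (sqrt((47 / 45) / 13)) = -18*sqrt(3055) / 47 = -21.17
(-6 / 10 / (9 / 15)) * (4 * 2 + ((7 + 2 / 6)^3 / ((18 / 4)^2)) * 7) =-315640 / 2187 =-144.33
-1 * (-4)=4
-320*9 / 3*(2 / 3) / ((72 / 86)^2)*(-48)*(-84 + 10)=-87568640 / 27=-3243282.96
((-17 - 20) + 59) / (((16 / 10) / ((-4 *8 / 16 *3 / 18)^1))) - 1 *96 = -100.58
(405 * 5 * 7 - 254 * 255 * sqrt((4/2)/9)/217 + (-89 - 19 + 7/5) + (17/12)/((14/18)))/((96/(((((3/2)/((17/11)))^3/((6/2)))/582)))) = 2621845061/34159892480 - 845185 * sqrt(2)/1557289216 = 0.08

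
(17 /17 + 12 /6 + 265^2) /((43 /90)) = 6320520 /43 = 146988.84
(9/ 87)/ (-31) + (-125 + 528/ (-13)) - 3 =-1970647/ 11687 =-168.62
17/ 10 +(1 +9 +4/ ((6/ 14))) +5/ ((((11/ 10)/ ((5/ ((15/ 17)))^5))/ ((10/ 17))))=418167221/ 26730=15644.12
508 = 508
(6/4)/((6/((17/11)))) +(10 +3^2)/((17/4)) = 3633/748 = 4.86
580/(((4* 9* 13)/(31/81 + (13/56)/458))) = 115440445/243066096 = 0.47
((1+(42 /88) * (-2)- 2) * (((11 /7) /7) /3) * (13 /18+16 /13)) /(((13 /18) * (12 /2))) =-19651 /298116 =-0.07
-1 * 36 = -36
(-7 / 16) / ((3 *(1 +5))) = -7 / 288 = -0.02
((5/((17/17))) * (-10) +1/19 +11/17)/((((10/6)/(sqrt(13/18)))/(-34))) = 15924 * sqrt(26)/95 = 854.70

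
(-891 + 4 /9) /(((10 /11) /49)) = -864017 /18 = -48000.94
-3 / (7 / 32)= -96 / 7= -13.71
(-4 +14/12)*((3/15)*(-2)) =17/15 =1.13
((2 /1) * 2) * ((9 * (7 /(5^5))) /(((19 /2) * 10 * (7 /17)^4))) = 3006756 /101828125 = 0.03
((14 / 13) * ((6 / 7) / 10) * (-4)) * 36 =-864 / 65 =-13.29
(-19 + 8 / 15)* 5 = -277 / 3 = -92.33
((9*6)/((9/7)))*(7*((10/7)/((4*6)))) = 35/2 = 17.50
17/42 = 0.40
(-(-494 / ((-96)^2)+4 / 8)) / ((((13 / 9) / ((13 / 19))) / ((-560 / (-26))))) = -71995 / 15808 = -4.55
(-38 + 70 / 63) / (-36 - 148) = 83 / 414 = 0.20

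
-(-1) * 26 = 26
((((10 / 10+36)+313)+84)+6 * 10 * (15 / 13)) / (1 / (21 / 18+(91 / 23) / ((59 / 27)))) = 79292311 / 52923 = 1498.26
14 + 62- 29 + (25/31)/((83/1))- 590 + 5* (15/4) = -5395481/10292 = -524.24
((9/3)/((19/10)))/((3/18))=180/19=9.47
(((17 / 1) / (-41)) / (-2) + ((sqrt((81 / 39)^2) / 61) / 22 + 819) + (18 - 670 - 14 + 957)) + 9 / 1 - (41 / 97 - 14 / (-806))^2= 47043099861415748 / 42039731896591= 1119.02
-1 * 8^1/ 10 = -0.80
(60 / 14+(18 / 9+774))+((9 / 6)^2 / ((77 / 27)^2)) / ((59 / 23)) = 1091961007 / 1399244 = 780.39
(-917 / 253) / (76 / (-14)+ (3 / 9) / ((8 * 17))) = 2618952 / 3920741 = 0.67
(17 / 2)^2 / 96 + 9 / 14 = 3751 / 2688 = 1.40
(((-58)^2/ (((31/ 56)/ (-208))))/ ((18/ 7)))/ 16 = -8571472/ 279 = -30722.12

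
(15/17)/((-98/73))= -1095/1666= -0.66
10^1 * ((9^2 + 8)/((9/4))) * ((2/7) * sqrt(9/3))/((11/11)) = 7120 * sqrt(3)/63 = 195.75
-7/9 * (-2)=14/9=1.56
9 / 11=0.82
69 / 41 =1.68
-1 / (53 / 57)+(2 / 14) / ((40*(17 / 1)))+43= 10576773 / 252280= 41.92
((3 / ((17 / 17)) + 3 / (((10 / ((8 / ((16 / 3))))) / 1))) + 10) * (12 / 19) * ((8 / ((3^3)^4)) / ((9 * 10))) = 1076 / 757303425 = 0.00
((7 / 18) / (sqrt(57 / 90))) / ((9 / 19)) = 7 * sqrt(570) / 162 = 1.03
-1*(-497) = 497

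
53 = 53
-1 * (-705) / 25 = 28.20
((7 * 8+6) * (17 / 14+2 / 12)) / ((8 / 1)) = 899 / 84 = 10.70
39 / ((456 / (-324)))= -1053 / 38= -27.71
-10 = -10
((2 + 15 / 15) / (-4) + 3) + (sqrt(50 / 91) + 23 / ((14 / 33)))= 57.21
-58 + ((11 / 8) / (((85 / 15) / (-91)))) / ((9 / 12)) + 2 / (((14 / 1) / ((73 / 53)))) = -1100501 / 12614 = -87.24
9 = 9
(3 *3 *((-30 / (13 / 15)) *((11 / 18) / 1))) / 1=-2475 / 13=-190.38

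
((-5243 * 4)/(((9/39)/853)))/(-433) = 232558508/1299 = 179028.87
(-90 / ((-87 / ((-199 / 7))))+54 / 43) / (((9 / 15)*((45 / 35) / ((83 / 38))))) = -16997570 / 213237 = -79.71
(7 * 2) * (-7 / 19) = -98 / 19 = -5.16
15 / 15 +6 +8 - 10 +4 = 9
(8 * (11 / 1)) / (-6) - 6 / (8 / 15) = -311 / 12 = -25.92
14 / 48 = 7 / 24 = 0.29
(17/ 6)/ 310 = 17/ 1860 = 0.01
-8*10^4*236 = -18880000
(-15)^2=225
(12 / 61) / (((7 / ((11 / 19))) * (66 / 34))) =68 / 8113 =0.01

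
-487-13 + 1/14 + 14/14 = -6985/14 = -498.93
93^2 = 8649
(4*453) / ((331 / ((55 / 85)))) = 19932 / 5627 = 3.54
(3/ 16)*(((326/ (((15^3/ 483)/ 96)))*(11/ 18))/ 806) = 288673/ 453375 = 0.64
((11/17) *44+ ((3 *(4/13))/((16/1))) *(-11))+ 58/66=837667/29172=28.71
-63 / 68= -0.93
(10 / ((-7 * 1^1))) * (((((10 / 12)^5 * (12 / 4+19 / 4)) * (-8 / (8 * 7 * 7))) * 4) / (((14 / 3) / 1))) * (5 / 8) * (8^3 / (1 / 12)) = 298.87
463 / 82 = 5.65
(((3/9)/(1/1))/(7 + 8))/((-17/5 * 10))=-1/1530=-0.00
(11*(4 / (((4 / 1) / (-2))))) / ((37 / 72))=-1584 / 37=-42.81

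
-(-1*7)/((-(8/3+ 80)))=-21/248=-0.08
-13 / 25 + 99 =2462 / 25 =98.48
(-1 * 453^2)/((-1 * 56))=205209/56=3664.45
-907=-907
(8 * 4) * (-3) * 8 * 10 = -7680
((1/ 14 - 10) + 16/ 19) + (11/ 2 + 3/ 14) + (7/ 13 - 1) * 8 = -24429/ 3458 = -7.06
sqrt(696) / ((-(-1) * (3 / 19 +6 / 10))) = 95 * sqrt(174) / 36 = 34.81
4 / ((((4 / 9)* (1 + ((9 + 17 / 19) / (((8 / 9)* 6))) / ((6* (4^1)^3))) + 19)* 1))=87552 / 425647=0.21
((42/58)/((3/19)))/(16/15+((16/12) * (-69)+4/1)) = -1995/37816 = -0.05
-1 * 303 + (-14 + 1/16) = -5071/16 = -316.94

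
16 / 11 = 1.45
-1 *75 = -75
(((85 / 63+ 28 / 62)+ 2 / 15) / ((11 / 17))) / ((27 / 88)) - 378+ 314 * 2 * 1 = 68482382 / 263655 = 259.74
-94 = -94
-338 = -338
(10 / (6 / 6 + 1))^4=625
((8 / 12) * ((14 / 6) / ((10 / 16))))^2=6.19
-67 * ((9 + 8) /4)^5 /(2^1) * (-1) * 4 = 95130419 /512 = 185801.60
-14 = -14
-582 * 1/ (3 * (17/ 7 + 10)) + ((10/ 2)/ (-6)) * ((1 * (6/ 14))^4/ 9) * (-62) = -3220103/ 208887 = -15.42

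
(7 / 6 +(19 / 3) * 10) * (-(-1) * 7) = 903 / 2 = 451.50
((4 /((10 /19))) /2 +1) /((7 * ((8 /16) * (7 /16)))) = 768 /245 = 3.13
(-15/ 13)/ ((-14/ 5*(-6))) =-25/ 364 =-0.07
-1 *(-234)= 234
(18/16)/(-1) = -9/8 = -1.12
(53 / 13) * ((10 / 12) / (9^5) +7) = 131443339 / 4605822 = 28.54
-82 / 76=-41 / 38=-1.08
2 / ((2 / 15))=15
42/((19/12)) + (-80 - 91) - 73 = -4132/19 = -217.47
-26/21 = -1.24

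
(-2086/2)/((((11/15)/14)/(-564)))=123532920/11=11230265.45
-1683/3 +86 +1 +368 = -106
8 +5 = 13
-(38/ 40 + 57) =-1159/ 20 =-57.95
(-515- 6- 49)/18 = -95/3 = -31.67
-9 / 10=-0.90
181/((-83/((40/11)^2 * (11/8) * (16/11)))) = -579200/10043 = -57.67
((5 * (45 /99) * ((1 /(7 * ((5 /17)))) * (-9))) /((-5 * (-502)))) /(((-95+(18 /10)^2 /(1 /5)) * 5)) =153 /15229676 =0.00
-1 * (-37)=37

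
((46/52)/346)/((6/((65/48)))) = 115/199296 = 0.00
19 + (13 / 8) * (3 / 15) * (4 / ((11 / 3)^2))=23107 / 1210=19.10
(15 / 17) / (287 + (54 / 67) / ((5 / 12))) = 5025 / 1645481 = 0.00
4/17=0.24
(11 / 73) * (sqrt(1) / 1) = 11 / 73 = 0.15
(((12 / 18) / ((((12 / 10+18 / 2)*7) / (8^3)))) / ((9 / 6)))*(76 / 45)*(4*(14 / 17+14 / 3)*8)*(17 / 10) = 19922944 / 12393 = 1607.60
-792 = -792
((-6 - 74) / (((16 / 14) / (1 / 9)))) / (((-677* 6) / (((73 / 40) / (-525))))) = -73 / 10967400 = -0.00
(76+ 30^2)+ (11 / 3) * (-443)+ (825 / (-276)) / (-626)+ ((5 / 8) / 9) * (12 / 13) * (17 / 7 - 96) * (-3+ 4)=-10287727865 / 15722616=-654.33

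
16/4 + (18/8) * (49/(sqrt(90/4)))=4 + 147 * sqrt(10)/20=27.24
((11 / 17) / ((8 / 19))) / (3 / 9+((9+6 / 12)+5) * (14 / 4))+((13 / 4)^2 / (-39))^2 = 2483453 / 24009984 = 0.10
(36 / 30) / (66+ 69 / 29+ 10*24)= 58 / 14905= 0.00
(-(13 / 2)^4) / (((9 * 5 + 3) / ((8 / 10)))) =-28561 / 960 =-29.75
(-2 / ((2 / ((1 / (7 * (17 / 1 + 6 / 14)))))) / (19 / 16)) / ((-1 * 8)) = 1 / 1159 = 0.00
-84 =-84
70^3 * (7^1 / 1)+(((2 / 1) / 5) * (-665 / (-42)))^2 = 21609361 / 9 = 2401040.11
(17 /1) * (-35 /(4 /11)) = -6545 /4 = -1636.25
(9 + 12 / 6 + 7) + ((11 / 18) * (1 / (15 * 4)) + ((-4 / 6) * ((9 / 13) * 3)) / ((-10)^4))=3950954 / 219375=18.01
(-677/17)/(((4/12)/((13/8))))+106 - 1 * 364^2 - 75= -18041643/136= -132659.14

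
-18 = -18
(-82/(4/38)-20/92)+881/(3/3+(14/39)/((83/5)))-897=-61903440/76061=-813.87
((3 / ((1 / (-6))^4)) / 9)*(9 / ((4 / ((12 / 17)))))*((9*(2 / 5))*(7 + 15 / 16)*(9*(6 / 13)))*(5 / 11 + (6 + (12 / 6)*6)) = 18268107228 / 12155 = 1502929.43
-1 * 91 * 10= -910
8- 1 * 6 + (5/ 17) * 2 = 44/ 17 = 2.59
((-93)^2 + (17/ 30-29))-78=256277/ 30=8542.57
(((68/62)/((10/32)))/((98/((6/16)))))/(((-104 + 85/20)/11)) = -1496/1010135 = -0.00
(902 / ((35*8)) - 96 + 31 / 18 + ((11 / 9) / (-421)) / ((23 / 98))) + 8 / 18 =-1105668713 / 12200580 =-90.62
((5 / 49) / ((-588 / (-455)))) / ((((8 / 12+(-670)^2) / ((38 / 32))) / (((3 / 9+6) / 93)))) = 117325 / 8248021842816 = 0.00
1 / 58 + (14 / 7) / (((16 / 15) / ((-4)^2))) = 1741 / 58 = 30.02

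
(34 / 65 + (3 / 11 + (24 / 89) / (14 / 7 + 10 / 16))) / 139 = 400247 / 61916855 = 0.01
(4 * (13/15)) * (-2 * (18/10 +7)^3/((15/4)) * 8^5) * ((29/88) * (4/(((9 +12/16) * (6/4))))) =-941940015104/253125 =-3721244.50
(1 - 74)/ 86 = -73/ 86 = -0.85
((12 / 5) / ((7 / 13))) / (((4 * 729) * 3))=13 / 25515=0.00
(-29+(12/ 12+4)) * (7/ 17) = -9.88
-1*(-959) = 959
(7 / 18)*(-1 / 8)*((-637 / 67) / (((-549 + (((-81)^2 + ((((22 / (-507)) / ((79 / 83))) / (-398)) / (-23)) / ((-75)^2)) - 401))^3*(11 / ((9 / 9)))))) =543263381348037507678900259140380859375 / 2284145400744433069128068566872933131277665853333376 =0.00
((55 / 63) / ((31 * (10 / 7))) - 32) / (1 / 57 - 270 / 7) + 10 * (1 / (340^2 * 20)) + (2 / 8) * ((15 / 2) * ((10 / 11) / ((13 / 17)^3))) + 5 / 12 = 13476765020571791 / 2664485159679200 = 5.06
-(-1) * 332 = 332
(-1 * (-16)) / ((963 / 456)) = 2432 / 321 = 7.58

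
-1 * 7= -7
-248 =-248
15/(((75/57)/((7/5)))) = 399/25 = 15.96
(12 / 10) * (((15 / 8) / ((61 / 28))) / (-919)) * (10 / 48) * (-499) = 52395 / 448472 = 0.12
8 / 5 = 1.60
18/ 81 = 2/ 9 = 0.22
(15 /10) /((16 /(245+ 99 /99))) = 369 /16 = 23.06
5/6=0.83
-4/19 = -0.21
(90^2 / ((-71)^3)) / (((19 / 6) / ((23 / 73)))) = -1117800 / 496422557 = -0.00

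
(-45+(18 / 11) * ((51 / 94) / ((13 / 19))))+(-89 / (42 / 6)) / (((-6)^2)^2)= -2665262297 / 60972912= -43.71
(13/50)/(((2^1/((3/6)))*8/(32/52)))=1/200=0.00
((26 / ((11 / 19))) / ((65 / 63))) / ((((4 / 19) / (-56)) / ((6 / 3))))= -1273608 / 55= -23156.51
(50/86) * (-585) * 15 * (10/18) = -121875/43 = -2834.30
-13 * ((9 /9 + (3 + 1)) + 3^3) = -416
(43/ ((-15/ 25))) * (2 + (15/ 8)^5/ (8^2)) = -169.28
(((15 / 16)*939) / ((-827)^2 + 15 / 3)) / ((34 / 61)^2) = 17470095 / 4216681088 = 0.00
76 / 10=38 / 5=7.60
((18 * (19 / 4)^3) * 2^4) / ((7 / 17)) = 1049427 / 14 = 74959.07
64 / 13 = 4.92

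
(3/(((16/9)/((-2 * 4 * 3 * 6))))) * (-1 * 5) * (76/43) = 92340/43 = 2147.44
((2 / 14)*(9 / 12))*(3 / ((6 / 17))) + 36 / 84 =1.34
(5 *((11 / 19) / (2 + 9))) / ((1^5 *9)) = 5 / 171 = 0.03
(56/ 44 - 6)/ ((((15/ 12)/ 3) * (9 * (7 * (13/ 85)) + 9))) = -221/ 363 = -0.61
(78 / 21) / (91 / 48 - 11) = -1248 / 3059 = -0.41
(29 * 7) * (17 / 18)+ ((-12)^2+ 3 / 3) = 6061 / 18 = 336.72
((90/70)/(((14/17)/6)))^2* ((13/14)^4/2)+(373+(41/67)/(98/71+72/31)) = 405.78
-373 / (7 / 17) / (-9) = 6341 / 63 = 100.65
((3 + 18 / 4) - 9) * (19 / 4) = -57 / 8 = -7.12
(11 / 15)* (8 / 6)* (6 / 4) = 22 / 15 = 1.47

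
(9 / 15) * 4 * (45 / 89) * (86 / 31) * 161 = 1495368 / 2759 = 542.00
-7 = -7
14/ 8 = 7/ 4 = 1.75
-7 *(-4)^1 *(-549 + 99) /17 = -12600 /17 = -741.18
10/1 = 10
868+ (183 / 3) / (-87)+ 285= 100250 / 87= 1152.30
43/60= 0.72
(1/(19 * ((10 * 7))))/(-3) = -1/3990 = -0.00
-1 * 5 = -5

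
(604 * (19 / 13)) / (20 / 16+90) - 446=-2070366 / 4745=-436.33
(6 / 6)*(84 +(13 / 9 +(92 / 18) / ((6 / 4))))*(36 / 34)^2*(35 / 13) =1007580 / 3757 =268.19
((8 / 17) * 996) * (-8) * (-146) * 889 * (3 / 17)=24820766208 / 289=85885004.18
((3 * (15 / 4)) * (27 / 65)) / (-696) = -81 / 12064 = -0.01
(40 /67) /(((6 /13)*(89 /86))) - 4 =-2.75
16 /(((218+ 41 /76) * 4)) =304 /16609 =0.02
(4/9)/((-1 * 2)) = -2/9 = -0.22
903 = 903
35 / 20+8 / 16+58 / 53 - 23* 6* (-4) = 117733 / 212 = 555.34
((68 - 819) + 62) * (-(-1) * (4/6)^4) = -11024/81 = -136.10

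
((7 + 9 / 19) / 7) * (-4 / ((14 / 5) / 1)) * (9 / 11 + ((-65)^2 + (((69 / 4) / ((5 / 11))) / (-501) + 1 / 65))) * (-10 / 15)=286599515758 / 66699633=4296.87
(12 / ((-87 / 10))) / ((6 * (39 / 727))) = -14540 / 3393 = -4.29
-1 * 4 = -4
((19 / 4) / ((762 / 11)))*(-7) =-1463 / 3048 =-0.48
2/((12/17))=17/6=2.83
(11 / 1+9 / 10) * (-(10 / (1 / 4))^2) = -19040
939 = 939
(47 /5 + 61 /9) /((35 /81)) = 936 /25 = 37.44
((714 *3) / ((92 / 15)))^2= 258084225 / 2116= 121967.97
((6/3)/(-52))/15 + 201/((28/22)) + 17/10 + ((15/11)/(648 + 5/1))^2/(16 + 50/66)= 161477656397209/1011599919330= 159.63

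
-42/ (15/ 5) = -14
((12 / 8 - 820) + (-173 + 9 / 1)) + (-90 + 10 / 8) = -4285 / 4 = -1071.25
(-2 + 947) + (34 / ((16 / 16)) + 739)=1718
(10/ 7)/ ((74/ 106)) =530/ 259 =2.05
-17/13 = -1.31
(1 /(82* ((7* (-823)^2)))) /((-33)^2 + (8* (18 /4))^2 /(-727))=727 /307299844586322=0.00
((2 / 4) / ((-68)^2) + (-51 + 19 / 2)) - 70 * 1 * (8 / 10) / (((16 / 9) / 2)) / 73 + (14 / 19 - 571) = -7858139813 / 12826976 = -612.63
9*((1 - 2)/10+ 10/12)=33/5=6.60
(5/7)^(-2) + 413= 10374/25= 414.96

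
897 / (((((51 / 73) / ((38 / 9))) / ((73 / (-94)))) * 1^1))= -30274049 / 7191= -4209.99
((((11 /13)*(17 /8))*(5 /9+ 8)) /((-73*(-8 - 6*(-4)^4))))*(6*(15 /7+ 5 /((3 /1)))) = 10285 /3296826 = 0.00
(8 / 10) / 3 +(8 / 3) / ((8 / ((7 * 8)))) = 284 / 15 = 18.93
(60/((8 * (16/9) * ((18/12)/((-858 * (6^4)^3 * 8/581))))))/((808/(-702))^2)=-54595919015.20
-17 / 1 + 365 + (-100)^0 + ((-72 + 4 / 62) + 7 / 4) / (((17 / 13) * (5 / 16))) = 467059 / 2635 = 177.25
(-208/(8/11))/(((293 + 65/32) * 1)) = -0.97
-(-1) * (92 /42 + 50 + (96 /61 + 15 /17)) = 1190039 /21777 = 54.65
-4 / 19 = -0.21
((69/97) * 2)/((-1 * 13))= -138/1261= -0.11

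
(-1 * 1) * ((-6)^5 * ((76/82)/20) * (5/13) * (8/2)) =295488/533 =554.39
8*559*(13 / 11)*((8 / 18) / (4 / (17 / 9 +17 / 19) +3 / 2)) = 55345472 / 69201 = 799.78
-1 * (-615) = 615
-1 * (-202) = 202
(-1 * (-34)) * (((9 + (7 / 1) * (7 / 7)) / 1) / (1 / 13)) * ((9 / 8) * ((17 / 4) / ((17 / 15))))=29835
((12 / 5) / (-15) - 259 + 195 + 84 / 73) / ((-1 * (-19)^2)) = 114992 / 658825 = 0.17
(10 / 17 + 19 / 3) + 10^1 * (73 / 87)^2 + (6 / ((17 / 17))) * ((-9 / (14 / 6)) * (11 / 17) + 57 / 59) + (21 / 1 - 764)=-39230239730 / 53141949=-738.22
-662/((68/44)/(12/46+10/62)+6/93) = -67948342/382373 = -177.70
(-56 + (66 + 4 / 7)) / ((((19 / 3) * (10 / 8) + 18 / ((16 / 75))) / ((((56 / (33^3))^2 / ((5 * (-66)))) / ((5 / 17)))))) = -2254336 / 786665426617125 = -0.00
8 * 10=80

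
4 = 4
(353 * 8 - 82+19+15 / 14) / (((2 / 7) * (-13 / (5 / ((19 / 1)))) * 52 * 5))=-38669 / 51376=-0.75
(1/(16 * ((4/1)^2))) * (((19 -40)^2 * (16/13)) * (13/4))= 441/64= 6.89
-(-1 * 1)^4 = -1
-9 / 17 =-0.53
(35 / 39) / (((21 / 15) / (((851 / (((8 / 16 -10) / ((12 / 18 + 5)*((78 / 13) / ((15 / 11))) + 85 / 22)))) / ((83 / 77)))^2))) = 246509298847357 / 67147083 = 3671184.03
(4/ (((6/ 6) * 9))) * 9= 4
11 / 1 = 11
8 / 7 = 1.14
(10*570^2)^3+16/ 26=445853814237000000008/ 13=34296447249000000000.62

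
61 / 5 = 12.20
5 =5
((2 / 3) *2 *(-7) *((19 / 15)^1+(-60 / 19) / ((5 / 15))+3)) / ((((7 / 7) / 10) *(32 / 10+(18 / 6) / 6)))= 831040 / 6327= 131.35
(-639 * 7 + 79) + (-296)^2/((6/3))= 39414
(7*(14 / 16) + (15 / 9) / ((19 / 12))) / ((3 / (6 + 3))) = 3273 / 152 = 21.53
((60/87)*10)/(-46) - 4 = -2768/667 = -4.15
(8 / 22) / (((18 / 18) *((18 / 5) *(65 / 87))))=58 / 429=0.14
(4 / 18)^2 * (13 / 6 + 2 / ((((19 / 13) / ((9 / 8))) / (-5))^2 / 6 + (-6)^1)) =67610374 / 747042507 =0.09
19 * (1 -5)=-76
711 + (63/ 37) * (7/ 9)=712.32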